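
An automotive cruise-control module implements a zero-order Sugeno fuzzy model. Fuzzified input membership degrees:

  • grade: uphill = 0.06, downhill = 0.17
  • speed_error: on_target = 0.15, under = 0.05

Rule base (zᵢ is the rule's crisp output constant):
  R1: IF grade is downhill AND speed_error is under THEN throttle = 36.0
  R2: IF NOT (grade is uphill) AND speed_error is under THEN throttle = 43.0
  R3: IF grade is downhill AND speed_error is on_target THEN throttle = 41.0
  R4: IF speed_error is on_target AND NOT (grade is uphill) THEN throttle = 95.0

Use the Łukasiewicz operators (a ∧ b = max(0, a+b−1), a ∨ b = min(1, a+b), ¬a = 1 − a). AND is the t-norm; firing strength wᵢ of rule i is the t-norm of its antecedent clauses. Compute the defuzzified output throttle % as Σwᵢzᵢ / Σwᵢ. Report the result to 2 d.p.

R1 (z=36.0): downhill=0.17, under=0.05; AND[max(0, a+b−1)] → w = 0.00
R2 (z=43.0): ¬uphill=1−0.06=0.94, under=0.05; AND[max(0, a+b−1)] → w = 0.00
R3 (z=41.0): downhill=0.17, on_target=0.15; AND[max(0, a+b−1)] → w = 0.00
R4 (z=95.0): on_target=0.15, ¬uphill=1−0.06=0.94; AND[max(0, a+b−1)] → w = 0.09
Weighted average = (0.00·36.0 + 0.00·43.0 + 0.00·41.0 + 0.09·95.0) / (0.00 + 0.00 + 0.00 + 0.09)
  = 8.5500 / 0.0900 = 95.00

95.00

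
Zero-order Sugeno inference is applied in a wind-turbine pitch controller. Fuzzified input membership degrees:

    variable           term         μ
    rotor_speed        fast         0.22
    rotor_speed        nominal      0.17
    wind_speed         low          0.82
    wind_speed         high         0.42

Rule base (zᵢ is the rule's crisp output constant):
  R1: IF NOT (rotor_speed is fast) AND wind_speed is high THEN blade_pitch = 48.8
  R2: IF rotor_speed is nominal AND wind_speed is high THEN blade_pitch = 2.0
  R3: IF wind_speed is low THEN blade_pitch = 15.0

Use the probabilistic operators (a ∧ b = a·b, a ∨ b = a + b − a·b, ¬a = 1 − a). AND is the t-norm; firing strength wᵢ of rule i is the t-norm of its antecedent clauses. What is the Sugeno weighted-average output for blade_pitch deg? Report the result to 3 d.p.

R1 (z=48.8): ¬fast=1−0.22=0.78, high=0.42; AND[a·b] → w = 0.3276
R2 (z=2.0): nominal=0.17, high=0.42; AND[a·b] → w = 0.0714
R3 (z=15.0): low=0.82 → w = 0.8200
Weighted average = (0.3276·48.8 + 0.0714·2.0 + 0.8200·15.0) / (0.3276 + 0.0714 + 0.8200)
  = 28.4297 / 1.2190 = 23.322

23.322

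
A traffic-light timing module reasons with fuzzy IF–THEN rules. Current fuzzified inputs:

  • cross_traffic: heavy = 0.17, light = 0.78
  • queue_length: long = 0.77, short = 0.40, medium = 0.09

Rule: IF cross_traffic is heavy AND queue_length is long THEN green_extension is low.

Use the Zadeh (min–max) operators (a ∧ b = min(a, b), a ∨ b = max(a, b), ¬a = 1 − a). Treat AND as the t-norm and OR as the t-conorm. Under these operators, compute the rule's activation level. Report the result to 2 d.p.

firing strength: heavy=0.17, long=0.77; AND[min(a, b)] → w = 0.17

0.17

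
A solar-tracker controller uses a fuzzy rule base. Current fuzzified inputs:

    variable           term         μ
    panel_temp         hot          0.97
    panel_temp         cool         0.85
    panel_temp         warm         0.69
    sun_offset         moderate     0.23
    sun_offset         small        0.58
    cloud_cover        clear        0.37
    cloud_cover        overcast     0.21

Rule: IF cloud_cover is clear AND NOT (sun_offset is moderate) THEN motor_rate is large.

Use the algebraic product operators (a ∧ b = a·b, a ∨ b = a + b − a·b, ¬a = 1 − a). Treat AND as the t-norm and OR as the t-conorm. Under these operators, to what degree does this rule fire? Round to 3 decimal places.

0.285

firing strength: clear=0.37, ¬moderate=1−0.23=0.77; AND[a·b] → w = 0.2849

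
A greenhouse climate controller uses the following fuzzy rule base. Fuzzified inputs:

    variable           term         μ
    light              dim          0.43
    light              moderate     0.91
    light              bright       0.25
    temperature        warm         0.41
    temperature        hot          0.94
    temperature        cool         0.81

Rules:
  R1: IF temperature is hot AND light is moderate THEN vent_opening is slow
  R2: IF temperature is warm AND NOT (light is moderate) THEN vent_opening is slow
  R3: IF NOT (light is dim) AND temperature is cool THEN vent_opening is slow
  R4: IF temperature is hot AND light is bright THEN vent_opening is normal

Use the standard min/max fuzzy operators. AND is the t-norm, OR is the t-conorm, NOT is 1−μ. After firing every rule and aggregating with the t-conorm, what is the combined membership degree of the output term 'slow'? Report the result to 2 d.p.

0.91

R1: hot=0.94, moderate=0.91; AND[min(a, b)] → w = 0.91
R2: warm=0.41, ¬moderate=1−0.91=0.09; AND[min(a, b)] → w = 0.09
R3: ¬dim=1−0.43=0.57, cool=0.81; AND[min(a, b)] → w = 0.57
R4: hot=0.94, bright=0.25; AND[min(a, b)] → w = 0.25
Rules with consequent 'slow': {R1, R2, R3} → strengths 0.91, 0.09, 0.57
Aggregate via t-conorm [max(a, b)]: 0.91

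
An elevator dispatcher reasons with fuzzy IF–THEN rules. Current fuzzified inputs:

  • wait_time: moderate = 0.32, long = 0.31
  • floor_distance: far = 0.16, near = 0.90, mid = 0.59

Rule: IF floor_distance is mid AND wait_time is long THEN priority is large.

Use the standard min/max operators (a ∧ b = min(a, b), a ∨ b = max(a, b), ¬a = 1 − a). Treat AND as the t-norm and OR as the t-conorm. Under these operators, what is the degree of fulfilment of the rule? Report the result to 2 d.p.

firing strength: mid=0.59, long=0.31; AND[min(a, b)] → w = 0.31

0.31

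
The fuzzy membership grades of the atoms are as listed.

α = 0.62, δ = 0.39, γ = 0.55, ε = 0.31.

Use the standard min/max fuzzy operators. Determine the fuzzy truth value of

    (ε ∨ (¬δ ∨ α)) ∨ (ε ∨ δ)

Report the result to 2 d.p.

¬δ = 1 − 0.39 = 0.61
¬δ ∨ α = max(a, b) on (0.61, 0.62) = 0.62
ε ∨ (¬δ ∨ α) = max(a, b) on (0.31, 0.62) = 0.62
ε ∨ δ = max(a, b) on (0.31, 0.39) = 0.39
(ε ∨ (¬δ ∨ α)) ∨ (ε ∨ δ) = max(a, b) on (0.62, 0.39) = 0.62

0.62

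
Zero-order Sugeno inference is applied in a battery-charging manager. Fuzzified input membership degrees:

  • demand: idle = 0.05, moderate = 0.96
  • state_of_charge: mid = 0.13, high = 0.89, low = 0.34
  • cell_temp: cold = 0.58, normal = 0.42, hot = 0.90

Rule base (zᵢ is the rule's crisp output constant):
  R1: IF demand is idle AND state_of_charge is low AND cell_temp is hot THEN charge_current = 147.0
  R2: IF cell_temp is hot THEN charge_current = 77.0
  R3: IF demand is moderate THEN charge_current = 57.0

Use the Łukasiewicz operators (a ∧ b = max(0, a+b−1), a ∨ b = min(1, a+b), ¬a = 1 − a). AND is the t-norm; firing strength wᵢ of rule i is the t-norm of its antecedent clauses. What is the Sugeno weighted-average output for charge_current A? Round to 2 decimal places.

66.68

R1 (z=147.0): idle=0.05, low=0.34, hot=0.90; AND[max(0, a+b−1)] → w = 0.00
R2 (z=77.0): hot=0.90 → w = 0.90
R3 (z=57.0): moderate=0.96 → w = 0.96
Weighted average = (0.00·147.0 + 0.90·77.0 + 0.96·57.0) / (0.00 + 0.90 + 0.96)
  = 124.0200 / 1.8600 = 66.68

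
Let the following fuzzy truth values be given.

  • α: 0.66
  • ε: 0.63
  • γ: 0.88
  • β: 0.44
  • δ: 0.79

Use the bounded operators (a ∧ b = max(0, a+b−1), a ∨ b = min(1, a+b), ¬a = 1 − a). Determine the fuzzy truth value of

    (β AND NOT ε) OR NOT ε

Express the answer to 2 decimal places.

0.37

NOT ε = 1 − 0.63 = 0.37
β AND NOT ε = max(0, a+b−1) on (0.44, 0.37) = 0.00
NOT ε = 1 − 0.63 = 0.37
(β AND NOT ε) OR NOT ε = min(1, a+b) on (0.00, 0.37) = 0.37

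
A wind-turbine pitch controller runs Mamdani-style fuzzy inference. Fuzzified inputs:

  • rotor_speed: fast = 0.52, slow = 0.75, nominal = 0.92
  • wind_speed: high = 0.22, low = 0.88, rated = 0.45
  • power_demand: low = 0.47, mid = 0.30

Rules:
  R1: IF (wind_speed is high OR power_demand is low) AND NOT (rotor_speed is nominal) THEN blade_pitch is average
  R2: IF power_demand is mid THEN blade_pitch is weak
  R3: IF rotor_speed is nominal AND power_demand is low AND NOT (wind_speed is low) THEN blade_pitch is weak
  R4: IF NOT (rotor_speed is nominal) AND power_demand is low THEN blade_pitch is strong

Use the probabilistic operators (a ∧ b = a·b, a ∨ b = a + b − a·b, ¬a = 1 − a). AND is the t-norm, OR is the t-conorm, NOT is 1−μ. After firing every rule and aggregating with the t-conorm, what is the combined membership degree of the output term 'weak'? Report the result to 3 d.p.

0.336

R1: (high=0.22 OR low=0.47) = 0.5866; AND[a·b] with ¬nominal=1−0.92=0.08 → w = 0.0469
R2: mid=0.30 → w = 0.3000
R3: nominal=0.92, low=0.47, ¬low=1−0.88=0.12; AND[a·b] → w = 0.0519
R4: ¬nominal=1−0.92=0.08, low=0.47; AND[a·b] → w = 0.0376
Rules with consequent 'weak': {R2, R3} → strengths 0.3000, 0.0519
Aggregate via t-conorm [a + b − a·b]: 0.3363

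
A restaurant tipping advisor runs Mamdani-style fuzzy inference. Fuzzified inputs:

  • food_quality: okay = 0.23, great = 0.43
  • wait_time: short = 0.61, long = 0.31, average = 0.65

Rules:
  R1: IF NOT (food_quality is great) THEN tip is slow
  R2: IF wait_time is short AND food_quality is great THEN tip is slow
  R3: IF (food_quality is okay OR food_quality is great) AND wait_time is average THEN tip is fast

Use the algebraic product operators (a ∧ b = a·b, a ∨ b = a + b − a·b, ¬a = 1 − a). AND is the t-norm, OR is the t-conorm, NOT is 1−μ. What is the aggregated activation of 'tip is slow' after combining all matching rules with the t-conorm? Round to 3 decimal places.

0.683

R1: ¬great=1−0.43=0.57 → w = 0.5700
R2: short=0.61, great=0.43; AND[a·b] → w = 0.2623
R3: (okay=0.23 OR great=0.43) = 0.5611; AND[a·b] with average=0.65 → w = 0.3647
Rules with consequent 'slow': {R1, R2} → strengths 0.5700, 0.2623
Aggregate via t-conorm [a + b − a·b]: 0.6828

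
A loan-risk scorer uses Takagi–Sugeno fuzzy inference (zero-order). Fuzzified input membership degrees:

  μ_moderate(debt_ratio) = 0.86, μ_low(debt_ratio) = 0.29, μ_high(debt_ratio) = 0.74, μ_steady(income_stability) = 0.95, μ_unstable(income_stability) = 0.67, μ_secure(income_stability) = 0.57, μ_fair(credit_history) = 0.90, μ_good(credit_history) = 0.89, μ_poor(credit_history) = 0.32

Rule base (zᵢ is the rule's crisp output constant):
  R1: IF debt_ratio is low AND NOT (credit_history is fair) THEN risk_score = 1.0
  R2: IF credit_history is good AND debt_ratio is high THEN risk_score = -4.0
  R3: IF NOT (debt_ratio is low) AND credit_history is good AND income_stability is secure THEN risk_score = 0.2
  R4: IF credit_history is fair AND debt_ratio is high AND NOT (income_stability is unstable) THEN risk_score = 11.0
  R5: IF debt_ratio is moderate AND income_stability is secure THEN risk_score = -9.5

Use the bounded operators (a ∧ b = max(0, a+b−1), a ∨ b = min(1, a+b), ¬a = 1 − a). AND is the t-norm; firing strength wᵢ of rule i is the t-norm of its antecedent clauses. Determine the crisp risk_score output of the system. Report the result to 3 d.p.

-5.342

R1 (z=1.0): low=0.29, ¬fair=1−0.90=0.10; AND[max(0, a+b−1)] → w = 0.00
R2 (z=-4.0): good=0.89, high=0.74; AND[max(0, a+b−1)] → w = 0.63
R3 (z=0.2): ¬low=1−0.29=0.71, good=0.89, secure=0.57; AND[max(0, a+b−1)] → w = 0.17
R4 (z=11.0): fair=0.90, high=0.74, ¬unstable=1−0.67=0.33; AND[max(0, a+b−1)] → w = 0.00
R5 (z=-9.5): moderate=0.86, secure=0.57; AND[max(0, a+b−1)] → w = 0.43
Weighted average = (0.00·1.0 + 0.63·-4.0 + 0.17·0.2 + 0.00·11.0 + 0.43·-9.5) / (0.00 + 0.63 + 0.17 + 0.00 + 0.43)
  = -6.5710 / 1.2300 = -5.342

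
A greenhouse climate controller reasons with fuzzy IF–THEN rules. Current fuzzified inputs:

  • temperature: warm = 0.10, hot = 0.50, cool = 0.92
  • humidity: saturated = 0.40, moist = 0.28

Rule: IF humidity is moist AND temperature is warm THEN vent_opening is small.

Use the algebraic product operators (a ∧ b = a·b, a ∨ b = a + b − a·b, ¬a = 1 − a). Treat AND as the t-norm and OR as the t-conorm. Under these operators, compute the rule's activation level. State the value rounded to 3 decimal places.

firing strength: moist=0.28, warm=0.10; AND[a·b] → w = 0.0280

0.028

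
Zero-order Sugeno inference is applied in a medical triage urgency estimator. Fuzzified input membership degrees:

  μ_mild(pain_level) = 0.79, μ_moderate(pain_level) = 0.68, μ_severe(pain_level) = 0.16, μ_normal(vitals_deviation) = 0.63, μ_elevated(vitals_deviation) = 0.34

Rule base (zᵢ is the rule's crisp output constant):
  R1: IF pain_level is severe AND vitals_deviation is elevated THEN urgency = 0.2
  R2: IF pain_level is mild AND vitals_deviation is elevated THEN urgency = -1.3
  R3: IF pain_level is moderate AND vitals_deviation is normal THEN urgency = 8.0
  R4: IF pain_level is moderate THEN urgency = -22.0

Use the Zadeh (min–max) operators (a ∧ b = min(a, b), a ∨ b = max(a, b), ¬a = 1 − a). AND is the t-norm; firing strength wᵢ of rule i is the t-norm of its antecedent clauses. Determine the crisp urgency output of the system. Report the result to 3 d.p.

-5.707

R1 (z=0.2): severe=0.16, elevated=0.34; AND[min(a, b)] → w = 0.16
R2 (z=-1.3): mild=0.79, elevated=0.34; AND[min(a, b)] → w = 0.34
R3 (z=8.0): moderate=0.68, normal=0.63; AND[min(a, b)] → w = 0.63
R4 (z=-22.0): moderate=0.68 → w = 0.68
Weighted average = (0.16·0.2 + 0.34·-1.3 + 0.63·8.0 + 0.68·-22.0) / (0.16 + 0.34 + 0.63 + 0.68)
  = -10.3300 / 1.8100 = -5.707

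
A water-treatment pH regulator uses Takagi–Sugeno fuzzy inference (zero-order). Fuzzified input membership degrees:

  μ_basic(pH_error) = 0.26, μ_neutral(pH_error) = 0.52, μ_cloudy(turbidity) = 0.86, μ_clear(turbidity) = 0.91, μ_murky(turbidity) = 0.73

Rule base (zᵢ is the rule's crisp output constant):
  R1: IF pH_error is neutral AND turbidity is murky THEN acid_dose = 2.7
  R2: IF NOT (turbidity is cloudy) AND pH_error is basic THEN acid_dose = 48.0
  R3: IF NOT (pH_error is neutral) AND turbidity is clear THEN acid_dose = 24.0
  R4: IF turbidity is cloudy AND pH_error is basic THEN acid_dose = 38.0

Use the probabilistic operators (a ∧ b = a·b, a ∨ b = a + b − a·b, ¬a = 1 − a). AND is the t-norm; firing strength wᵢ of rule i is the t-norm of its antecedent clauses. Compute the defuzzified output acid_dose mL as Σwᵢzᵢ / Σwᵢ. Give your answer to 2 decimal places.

20.21

R1 (z=2.7): neutral=0.52, murky=0.73; AND[a·b] → w = 0.3796
R2 (z=48.0): ¬cloudy=1−0.86=0.14, basic=0.26; AND[a·b] → w = 0.0364
R3 (z=24.0): ¬neutral=1−0.52=0.48, clear=0.91; AND[a·b] → w = 0.4368
R4 (z=38.0): cloudy=0.86, basic=0.26; AND[a·b] → w = 0.2236
Weighted average = (0.3796·2.7 + 0.0364·48.0 + 0.4368·24.0 + 0.2236·38.0) / (0.3796 + 0.0364 + 0.4368 + 0.2236)
  = 21.7521 / 1.0764 = 20.21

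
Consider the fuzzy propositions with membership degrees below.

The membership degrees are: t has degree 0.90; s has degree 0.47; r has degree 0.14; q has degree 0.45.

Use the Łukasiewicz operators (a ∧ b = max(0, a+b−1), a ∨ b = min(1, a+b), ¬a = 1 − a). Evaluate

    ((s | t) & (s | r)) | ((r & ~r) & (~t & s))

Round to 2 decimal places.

s | t = min(1, a+b) on (0.47, 0.90) = 1.00
s | r = min(1, a+b) on (0.47, 0.14) = 0.61
(s | t) & (s | r) = max(0, a+b−1) on (1.00, 0.61) = 0.61
~r = 1 − 0.14 = 0.86
r & ~r = max(0, a+b−1) on (0.14, 0.86) = 0.00
~t = 1 − 0.90 = 0.10
~t & s = max(0, a+b−1) on (0.10, 0.47) = 0.00
(r & ~r) & (~t & s) = max(0, a+b−1) on (0.00, 0.00) = 0.00
((s | t) & (s | r)) | ((r & ~r) & (~t & s)) = min(1, a+b) on (0.61, 0.00) = 0.61

0.61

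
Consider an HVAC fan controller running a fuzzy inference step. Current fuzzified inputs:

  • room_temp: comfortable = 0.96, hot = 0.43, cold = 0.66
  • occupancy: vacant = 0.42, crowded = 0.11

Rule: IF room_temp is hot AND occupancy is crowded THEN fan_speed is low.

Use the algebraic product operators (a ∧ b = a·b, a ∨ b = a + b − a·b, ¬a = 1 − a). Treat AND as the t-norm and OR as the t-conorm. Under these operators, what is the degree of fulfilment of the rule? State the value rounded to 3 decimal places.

0.047

firing strength: hot=0.43, crowded=0.11; AND[a·b] → w = 0.0473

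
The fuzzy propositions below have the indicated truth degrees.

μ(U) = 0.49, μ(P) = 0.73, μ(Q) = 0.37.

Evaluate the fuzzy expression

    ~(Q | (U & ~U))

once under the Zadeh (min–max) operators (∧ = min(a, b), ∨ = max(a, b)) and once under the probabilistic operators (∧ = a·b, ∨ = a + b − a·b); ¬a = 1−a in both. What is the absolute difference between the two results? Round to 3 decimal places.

Under Zadeh (min–max):
  ~U = 1 − 0.49 = 0.51
  U & ~U = min(a, b) on (0.49, 0.51) = 0.49
  Q | (U & ~U) = max(a, b) on (0.37, 0.49) = 0.49
  ~(Q | (U & ~U)) = 1 − 0.49 = 0.51
  → value = 0.5100
Under probabilistic:
  ~U = 1 − 0.4900 = 0.5100
  U & ~U = a·b on (0.4900, 0.5100) = 0.2499
  Q | (U & ~U) = a + b − a·b on (0.3700, 0.2499) = 0.5274
  ~(Q | (U & ~U)) = 1 − 0.5274 = 0.4726
  → value = 0.4726
|0.5100 − 0.4726| = 0.037

0.037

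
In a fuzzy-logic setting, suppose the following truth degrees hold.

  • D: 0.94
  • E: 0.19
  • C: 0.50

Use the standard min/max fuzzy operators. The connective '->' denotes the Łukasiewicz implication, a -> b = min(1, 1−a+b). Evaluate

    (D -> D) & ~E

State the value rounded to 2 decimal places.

0.81

D -> D  [Łukasiewicz: min(1, 1−a+b)] with a=0.94, b=0.94 → 1.00
~E = 1 − 0.19 = 0.81
(D -> D) & ~E = min(a, b) on (1.00, 0.81) = 0.81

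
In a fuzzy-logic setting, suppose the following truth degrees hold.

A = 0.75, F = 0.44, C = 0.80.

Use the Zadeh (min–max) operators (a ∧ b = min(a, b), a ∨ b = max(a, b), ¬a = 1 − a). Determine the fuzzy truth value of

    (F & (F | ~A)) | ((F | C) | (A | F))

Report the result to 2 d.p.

0.80

~A = 1 − 0.75 = 0.25
F | ~A = max(a, b) on (0.44, 0.25) = 0.44
F & (F | ~A) = min(a, b) on (0.44, 0.44) = 0.44
F | C = max(a, b) on (0.44, 0.80) = 0.80
A | F = max(a, b) on (0.75, 0.44) = 0.75
(F | C) | (A | F) = max(a, b) on (0.80, 0.75) = 0.80
(F & (F | ~A)) | ((F | C) | (A | F)) = max(a, b) on (0.44, 0.80) = 0.80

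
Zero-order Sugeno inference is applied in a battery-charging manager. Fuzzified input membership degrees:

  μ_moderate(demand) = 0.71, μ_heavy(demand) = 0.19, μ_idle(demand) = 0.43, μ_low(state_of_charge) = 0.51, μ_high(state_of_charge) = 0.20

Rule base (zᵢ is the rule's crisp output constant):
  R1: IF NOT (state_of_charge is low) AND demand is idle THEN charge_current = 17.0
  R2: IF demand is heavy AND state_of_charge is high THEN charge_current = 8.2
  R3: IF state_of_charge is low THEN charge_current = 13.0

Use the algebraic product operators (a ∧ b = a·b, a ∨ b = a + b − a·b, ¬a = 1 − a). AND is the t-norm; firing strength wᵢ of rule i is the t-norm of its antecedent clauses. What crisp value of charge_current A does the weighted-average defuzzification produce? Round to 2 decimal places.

R1 (z=17.0): ¬low=1−0.51=0.49, idle=0.43; AND[a·b] → w = 0.2107
R2 (z=8.2): heavy=0.19, high=0.20; AND[a·b] → w = 0.0380
R3 (z=13.0): low=0.51 → w = 0.5100
Weighted average = (0.2107·17.0 + 0.0380·8.2 + 0.5100·13.0) / (0.2107 + 0.0380 + 0.5100)
  = 10.5235 / 0.7587 = 13.87

13.87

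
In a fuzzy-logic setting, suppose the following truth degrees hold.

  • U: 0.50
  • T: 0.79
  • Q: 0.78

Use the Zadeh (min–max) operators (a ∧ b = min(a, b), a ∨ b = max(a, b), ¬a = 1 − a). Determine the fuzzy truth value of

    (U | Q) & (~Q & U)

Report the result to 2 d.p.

0.22

U | Q = max(a, b) on (0.50, 0.78) = 0.78
~Q = 1 − 0.78 = 0.22
~Q & U = min(a, b) on (0.22, 0.50) = 0.22
(U | Q) & (~Q & U) = min(a, b) on (0.78, 0.22) = 0.22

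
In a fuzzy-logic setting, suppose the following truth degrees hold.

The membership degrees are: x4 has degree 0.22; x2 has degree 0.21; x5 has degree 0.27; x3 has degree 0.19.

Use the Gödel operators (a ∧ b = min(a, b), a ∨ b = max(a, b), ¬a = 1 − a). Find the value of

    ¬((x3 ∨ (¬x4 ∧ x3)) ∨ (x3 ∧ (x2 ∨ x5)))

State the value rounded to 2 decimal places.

¬x4 = 1 − 0.22 = 0.78
¬x4 ∧ x3 = min(a, b) on (0.78, 0.19) = 0.19
x3 ∨ (¬x4 ∧ x3) = max(a, b) on (0.19, 0.19) = 0.19
x2 ∨ x5 = max(a, b) on (0.21, 0.27) = 0.27
x3 ∧ (x2 ∨ x5) = min(a, b) on (0.19, 0.27) = 0.19
(x3 ∨ (¬x4 ∧ x3)) ∨ (x3 ∧ (x2 ∨ x5)) = max(a, b) on (0.19, 0.19) = 0.19
¬((x3 ∨ (¬x4 ∧ x3)) ∨ (x3 ∧ (x2 ∨ x5))) = 1 − 0.19 = 0.81

0.81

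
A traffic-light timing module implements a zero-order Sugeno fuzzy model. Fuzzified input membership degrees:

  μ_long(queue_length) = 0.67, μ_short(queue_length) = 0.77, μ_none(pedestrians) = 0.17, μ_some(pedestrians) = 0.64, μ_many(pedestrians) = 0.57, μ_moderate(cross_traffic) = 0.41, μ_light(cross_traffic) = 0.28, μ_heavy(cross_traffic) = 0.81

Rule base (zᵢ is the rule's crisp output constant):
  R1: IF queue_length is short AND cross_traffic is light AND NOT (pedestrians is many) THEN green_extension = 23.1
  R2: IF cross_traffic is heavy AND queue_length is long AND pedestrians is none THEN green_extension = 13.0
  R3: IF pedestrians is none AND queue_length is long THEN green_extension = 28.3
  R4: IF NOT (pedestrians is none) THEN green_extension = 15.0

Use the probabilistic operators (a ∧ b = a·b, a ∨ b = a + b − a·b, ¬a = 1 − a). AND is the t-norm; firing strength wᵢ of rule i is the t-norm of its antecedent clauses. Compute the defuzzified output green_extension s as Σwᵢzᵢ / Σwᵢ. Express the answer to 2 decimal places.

R1 (z=23.1): short=0.77, light=0.28, ¬many=1−0.57=0.43; AND[a·b] → w = 0.0927
R2 (z=13.0): heavy=0.81, long=0.67, none=0.17; AND[a·b] → w = 0.0923
R3 (z=28.3): none=0.17, long=0.67; AND[a·b] → w = 0.1139
R4 (z=15.0): ¬none=1−0.17=0.83 → w = 0.8300
Weighted average = (0.0927·23.1 + 0.0923·13.0 + 0.1139·28.3 + 0.8300·15.0) / (0.0927 + 0.0923 + 0.1139 + 0.8300)
  = 19.0143 / 1.1289 = 16.84

16.84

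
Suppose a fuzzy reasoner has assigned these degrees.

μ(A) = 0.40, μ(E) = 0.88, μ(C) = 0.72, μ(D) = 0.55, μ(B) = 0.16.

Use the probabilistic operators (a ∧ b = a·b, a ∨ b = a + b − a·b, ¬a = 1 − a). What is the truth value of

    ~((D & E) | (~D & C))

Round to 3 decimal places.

D & E = a·b on (0.5500, 0.8800) = 0.4840
~D = 1 − 0.5500 = 0.4500
~D & C = a·b on (0.4500, 0.7200) = 0.3240
(D & E) | (~D & C) = a + b − a·b on (0.4840, 0.3240) = 0.6512
~((D & E) | (~D & C)) = 1 − 0.6512 = 0.3488

0.349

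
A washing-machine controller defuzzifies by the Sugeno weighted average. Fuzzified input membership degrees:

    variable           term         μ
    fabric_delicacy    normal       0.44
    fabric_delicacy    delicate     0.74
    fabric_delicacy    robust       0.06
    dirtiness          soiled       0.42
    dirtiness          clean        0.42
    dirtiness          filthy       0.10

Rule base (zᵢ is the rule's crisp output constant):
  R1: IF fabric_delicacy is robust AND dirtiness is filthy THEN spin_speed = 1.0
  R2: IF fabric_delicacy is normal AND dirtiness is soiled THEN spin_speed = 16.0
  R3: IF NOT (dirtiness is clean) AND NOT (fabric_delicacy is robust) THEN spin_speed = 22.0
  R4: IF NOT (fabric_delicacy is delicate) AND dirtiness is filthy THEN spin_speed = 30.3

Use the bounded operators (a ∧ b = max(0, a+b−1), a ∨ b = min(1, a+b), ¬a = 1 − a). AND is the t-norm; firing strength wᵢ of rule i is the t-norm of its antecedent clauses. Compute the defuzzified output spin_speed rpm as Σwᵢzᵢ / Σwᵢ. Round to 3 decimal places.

22.000

R1 (z=1.0): robust=0.06, filthy=0.10; AND[max(0, a+b−1)] → w = 0.00
R2 (z=16.0): normal=0.44, soiled=0.42; AND[max(0, a+b−1)] → w = 0.00
R3 (z=22.0): ¬clean=1−0.42=0.58, ¬robust=1−0.06=0.94; AND[max(0, a+b−1)] → w = 0.52
R4 (z=30.3): ¬delicate=1−0.74=0.26, filthy=0.10; AND[max(0, a+b−1)] → w = 0.00
Weighted average = (0.00·1.0 + 0.00·16.0 + 0.52·22.0 + 0.00·30.3) / (0.00 + 0.00 + 0.52 + 0.00)
  = 11.4400 / 0.5200 = 22.000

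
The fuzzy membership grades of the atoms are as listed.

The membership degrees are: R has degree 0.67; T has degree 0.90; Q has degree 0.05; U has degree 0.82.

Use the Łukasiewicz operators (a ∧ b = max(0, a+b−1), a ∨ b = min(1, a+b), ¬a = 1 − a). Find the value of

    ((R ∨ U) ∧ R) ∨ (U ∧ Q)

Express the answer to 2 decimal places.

0.67

R ∨ U = min(1, a+b) on (0.67, 0.82) = 1.00
(R ∨ U) ∧ R = max(0, a+b−1) on (1.00, 0.67) = 0.67
U ∧ Q = max(0, a+b−1) on (0.82, 0.05) = 0.00
((R ∨ U) ∧ R) ∨ (U ∧ Q) = min(1, a+b) on (0.67, 0.00) = 0.67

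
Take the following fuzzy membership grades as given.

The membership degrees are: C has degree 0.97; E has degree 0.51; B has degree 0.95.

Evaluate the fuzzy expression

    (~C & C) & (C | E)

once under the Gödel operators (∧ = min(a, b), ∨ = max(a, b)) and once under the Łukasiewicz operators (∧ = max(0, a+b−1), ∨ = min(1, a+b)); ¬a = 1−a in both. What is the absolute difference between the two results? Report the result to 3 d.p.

Under Gödel:
  ~C = 1 − 0.97 = 0.03
  ~C & C = min(a, b) on (0.03, 0.97) = 0.03
  C | E = max(a, b) on (0.97, 0.51) = 0.97
  (~C & C) & (C | E) = min(a, b) on (0.03, 0.97) = 0.03
  → value = 0.0300
Under Łukasiewicz:
  ~C = 1 − 0.97 = 0.03
  ~C & C = max(0, a+b−1) on (0.03, 0.97) = 0.00
  C | E = min(1, a+b) on (0.97, 0.51) = 1.00
  (~C & C) & (C | E) = max(0, a+b−1) on (0.00, 1.00) = 0.00
  → value = 0.0000
|0.0300 − 0.0000| = 0.030

0.030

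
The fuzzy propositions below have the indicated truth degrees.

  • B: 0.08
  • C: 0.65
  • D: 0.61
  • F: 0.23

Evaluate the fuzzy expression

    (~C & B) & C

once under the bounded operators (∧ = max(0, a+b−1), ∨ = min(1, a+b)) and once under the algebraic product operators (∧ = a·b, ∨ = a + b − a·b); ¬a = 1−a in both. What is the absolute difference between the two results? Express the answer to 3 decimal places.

Under bounded:
  ~C = 1 − 0.65 = 0.35
  ~C & B = max(0, a+b−1) on (0.35, 0.08) = 0.00
  (~C & B) & C = max(0, a+b−1) on (0.00, 0.65) = 0.00
  → value = 0.0000
Under algebraic product:
  ~C = 1 − 0.6500 = 0.3500
  ~C & B = a·b on (0.3500, 0.0800) = 0.0280
  (~C & B) & C = a·b on (0.0280, 0.6500) = 0.0182
  → value = 0.0182
|0.0000 − 0.0182| = 0.018

0.018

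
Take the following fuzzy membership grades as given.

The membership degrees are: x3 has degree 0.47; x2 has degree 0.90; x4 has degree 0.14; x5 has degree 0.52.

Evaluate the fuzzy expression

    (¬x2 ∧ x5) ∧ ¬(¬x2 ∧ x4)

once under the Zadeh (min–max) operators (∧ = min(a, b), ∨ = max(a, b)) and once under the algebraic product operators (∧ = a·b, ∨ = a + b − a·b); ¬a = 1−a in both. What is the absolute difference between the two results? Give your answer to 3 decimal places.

0.049

Under Zadeh (min–max):
  ¬x2 = 1 − 0.90 = 0.10
  ¬x2 ∧ x5 = min(a, b) on (0.10, 0.52) = 0.10
  ¬x2 = 1 − 0.90 = 0.10
  ¬x2 ∧ x4 = min(a, b) on (0.10, 0.14) = 0.10
  ¬(¬x2 ∧ x4) = 1 − 0.10 = 0.90
  (¬x2 ∧ x5) ∧ ¬(¬x2 ∧ x4) = min(a, b) on (0.10, 0.90) = 0.10
  → value = 0.1000
Under algebraic product:
  ¬x2 = 1 − 0.9000 = 0.1000
  ¬x2 ∧ x5 = a·b on (0.1000, 0.5200) = 0.0520
  ¬x2 = 1 − 0.9000 = 0.1000
  ¬x2 ∧ x4 = a·b on (0.1000, 0.1400) = 0.0140
  ¬(¬x2 ∧ x4) = 1 − 0.0140 = 0.9860
  (¬x2 ∧ x5) ∧ ¬(¬x2 ∧ x4) = a·b on (0.0520, 0.9860) = 0.0513
  → value = 0.0513
|0.1000 − 0.0513| = 0.049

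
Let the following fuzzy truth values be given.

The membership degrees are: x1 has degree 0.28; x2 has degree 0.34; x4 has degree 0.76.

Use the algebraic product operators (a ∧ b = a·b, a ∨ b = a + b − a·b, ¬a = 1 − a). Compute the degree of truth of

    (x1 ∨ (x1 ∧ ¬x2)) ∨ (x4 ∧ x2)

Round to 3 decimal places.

0.565

¬x2 = 1 − 0.3400 = 0.6600
x1 ∧ ¬x2 = a·b on (0.2800, 0.6600) = 0.1848
x1 ∨ (x1 ∧ ¬x2) = a + b − a·b on (0.2800, 0.1848) = 0.4131
x4 ∧ x2 = a·b on (0.7600, 0.3400) = 0.2584
(x1 ∨ (x1 ∧ ¬x2)) ∨ (x4 ∧ x2) = a + b − a·b on (0.4131, 0.2584) = 0.5647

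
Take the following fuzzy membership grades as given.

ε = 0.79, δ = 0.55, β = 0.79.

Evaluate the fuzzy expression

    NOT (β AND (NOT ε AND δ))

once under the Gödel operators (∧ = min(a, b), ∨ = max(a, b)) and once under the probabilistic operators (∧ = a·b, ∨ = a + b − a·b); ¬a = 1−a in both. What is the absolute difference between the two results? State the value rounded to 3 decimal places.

Under Gödel:
  NOT ε = 1 − 0.79 = 0.21
  NOT ε AND δ = min(a, b) on (0.21, 0.55) = 0.21
  β AND (NOT ε AND δ) = min(a, b) on (0.79, 0.21) = 0.21
  NOT (β AND (NOT ε AND δ)) = 1 − 0.21 = 0.79
  → value = 0.7900
Under probabilistic:
  NOT ε = 1 − 0.7900 = 0.2100
  NOT ε AND δ = a·b on (0.2100, 0.5500) = 0.1155
  β AND (NOT ε AND δ) = a·b on (0.7900, 0.1155) = 0.0912
  NOT (β AND (NOT ε AND δ)) = 1 − 0.0912 = 0.9088
  → value = 0.9088
|0.7900 − 0.9088| = 0.119

0.119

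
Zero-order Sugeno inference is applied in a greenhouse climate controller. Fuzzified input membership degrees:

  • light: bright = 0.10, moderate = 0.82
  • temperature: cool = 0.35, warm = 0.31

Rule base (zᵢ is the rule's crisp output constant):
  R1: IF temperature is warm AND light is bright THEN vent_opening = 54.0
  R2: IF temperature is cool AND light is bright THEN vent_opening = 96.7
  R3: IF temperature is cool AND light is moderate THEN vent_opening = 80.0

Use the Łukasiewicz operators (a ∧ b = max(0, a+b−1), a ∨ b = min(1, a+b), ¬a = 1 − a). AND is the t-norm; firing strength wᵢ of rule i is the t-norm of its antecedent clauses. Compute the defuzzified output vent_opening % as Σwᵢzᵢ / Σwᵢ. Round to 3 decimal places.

80.000

R1 (z=54.0): warm=0.31, bright=0.10; AND[max(0, a+b−1)] → w = 0.00
R2 (z=96.7): cool=0.35, bright=0.10; AND[max(0, a+b−1)] → w = 0.00
R3 (z=80.0): cool=0.35, moderate=0.82; AND[max(0, a+b−1)] → w = 0.17
Weighted average = (0.00·54.0 + 0.00·96.7 + 0.17·80.0) / (0.00 + 0.00 + 0.17)
  = 13.6000 / 0.1700 = 80.000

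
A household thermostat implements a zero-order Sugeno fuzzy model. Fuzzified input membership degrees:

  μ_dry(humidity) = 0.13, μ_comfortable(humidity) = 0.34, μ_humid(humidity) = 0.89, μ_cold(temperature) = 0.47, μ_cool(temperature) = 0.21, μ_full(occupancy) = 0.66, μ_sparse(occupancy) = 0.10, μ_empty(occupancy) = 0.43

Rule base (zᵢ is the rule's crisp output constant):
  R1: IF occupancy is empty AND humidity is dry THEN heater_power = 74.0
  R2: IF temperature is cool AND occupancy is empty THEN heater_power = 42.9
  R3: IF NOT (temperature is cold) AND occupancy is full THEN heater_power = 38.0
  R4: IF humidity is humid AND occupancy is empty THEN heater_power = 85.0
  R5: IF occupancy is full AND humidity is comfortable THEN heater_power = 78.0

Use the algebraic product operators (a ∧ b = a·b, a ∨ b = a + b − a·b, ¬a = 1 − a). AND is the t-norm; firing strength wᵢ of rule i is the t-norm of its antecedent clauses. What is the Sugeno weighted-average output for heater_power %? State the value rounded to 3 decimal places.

64.668

R1 (z=74.0): empty=0.43, dry=0.13; AND[a·b] → w = 0.0559
R2 (z=42.9): cool=0.21, empty=0.43; AND[a·b] → w = 0.0903
R3 (z=38.0): ¬cold=1−0.47=0.53, full=0.66; AND[a·b] → w = 0.3498
R4 (z=85.0): humid=0.89, empty=0.43; AND[a·b] → w = 0.3827
R5 (z=78.0): full=0.66, comfortable=0.34; AND[a·b] → w = 0.2244
Weighted average = (0.0559·74.0 + 0.0903·42.9 + 0.3498·38.0 + 0.3827·85.0 + 0.2244·78.0) / (0.0559 + 0.0903 + 0.3498 + 0.3827 + 0.2244)
  = 71.3356 / 1.1031 = 64.668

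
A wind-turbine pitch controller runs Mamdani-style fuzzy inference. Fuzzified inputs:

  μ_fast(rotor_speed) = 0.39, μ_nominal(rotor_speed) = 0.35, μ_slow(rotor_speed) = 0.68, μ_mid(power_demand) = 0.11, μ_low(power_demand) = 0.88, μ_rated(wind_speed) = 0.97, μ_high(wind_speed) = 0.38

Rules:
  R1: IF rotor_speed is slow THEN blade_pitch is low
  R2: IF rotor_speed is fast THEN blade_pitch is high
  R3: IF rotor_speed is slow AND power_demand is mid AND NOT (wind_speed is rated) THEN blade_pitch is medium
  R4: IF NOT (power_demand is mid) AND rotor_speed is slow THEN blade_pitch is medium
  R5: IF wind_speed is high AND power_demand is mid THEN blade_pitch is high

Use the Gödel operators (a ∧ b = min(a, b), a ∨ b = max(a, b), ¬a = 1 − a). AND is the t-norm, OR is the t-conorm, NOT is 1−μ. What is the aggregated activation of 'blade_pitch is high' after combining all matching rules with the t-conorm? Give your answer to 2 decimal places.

0.39

R1: slow=0.68 → w = 0.68
R2: fast=0.39 → w = 0.39
R3: slow=0.68, mid=0.11, ¬rated=1−0.97=0.03; AND[min(a, b)] → w = 0.03
R4: ¬mid=1−0.11=0.89, slow=0.68; AND[min(a, b)] → w = 0.68
R5: high=0.38, mid=0.11; AND[min(a, b)] → w = 0.11
Rules with consequent 'high': {R2, R5} → strengths 0.39, 0.11
Aggregate via t-conorm [max(a, b)]: 0.39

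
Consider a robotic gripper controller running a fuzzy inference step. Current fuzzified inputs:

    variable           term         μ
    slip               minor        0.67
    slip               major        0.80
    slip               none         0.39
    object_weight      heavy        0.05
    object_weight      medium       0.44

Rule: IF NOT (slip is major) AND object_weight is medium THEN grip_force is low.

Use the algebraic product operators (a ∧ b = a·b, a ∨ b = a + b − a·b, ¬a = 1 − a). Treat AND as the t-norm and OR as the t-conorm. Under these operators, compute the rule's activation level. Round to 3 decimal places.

0.088

firing strength: ¬major=1−0.80=0.20, medium=0.44; AND[a·b] → w = 0.0880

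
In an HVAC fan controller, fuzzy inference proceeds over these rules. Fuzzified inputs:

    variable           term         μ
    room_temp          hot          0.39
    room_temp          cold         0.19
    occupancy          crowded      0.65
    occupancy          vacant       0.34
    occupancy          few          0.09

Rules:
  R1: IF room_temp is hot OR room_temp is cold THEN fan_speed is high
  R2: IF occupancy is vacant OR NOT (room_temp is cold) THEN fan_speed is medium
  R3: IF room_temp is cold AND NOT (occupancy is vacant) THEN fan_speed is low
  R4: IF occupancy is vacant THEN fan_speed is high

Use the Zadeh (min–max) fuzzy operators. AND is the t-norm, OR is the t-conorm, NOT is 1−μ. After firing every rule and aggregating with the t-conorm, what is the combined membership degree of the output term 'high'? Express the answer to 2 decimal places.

0.39

R1: hot=0.39, cold=0.19; OR[max(a, b)] → w = 0.39
R2: vacant=0.34, ¬cold=1−0.19=0.81; OR[max(a, b)] → w = 0.81
R3: cold=0.19, ¬vacant=1−0.34=0.66; AND[min(a, b)] → w = 0.19
R4: vacant=0.34 → w = 0.34
Rules with consequent 'high': {R1, R4} → strengths 0.39, 0.34
Aggregate via t-conorm [max(a, b)]: 0.39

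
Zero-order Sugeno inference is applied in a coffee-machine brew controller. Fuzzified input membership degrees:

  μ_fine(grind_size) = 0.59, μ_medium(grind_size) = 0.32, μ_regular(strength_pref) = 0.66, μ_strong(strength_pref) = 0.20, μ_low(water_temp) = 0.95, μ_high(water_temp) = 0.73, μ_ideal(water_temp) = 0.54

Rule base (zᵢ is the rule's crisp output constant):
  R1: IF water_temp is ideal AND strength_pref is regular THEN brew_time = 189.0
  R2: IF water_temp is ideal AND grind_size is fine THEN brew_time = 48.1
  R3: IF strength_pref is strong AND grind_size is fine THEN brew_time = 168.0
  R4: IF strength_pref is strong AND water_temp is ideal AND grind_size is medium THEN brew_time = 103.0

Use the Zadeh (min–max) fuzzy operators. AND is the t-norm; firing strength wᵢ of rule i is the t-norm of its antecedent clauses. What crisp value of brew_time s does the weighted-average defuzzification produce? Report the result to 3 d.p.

R1 (z=189.0): ideal=0.54, regular=0.66; AND[min(a, b)] → w = 0.54
R2 (z=48.1): ideal=0.54, fine=0.59; AND[min(a, b)] → w = 0.54
R3 (z=168.0): strong=0.20, fine=0.59; AND[min(a, b)] → w = 0.20
R4 (z=103.0): strong=0.20, ideal=0.54, medium=0.32; AND[min(a, b)] → w = 0.20
Weighted average = (0.54·189.0 + 0.54·48.1 + 0.20·168.0 + 0.20·103.0) / (0.54 + 0.54 + 0.20 + 0.20)
  = 182.2340 / 1.4800 = 123.131

123.131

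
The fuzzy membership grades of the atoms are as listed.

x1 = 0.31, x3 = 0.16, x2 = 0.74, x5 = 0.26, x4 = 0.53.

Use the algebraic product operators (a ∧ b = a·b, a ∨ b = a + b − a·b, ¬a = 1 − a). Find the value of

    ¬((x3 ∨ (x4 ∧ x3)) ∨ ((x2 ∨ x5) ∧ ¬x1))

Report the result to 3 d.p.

0.340

x4 ∧ x3 = a·b on (0.5300, 0.1600) = 0.0848
x3 ∨ (x4 ∧ x3) = a + b − a·b on (0.1600, 0.0848) = 0.2312
x2 ∨ x5 = a + b − a·b on (0.7400, 0.2600) = 0.8076
¬x1 = 1 − 0.3100 = 0.6900
(x2 ∨ x5) ∧ ¬x1 = a·b on (0.8076, 0.6900) = 0.5572
(x3 ∨ (x4 ∧ x3)) ∨ ((x2 ∨ x5) ∧ ¬x1) = a + b − a·b on (0.2312, 0.5572) = 0.6596
¬((x3 ∨ (x4 ∧ x3)) ∨ ((x2 ∨ x5) ∧ ¬x1)) = 1 − 0.6596 = 0.3404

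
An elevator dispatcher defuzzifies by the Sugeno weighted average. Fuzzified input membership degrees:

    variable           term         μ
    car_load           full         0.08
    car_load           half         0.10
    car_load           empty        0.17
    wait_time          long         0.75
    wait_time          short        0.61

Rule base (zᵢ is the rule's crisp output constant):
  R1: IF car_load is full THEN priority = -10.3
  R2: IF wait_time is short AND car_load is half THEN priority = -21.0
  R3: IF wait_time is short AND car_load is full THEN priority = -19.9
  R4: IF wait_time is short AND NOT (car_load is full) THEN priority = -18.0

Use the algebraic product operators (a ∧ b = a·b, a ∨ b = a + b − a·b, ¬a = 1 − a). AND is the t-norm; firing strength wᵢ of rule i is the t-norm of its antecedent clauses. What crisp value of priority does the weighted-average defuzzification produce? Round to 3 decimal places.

-17.547

R1 (z=-10.3): full=0.08 → w = 0.0800
R2 (z=-21.0): short=0.61, half=0.10; AND[a·b] → w = 0.0610
R3 (z=-19.9): short=0.61, full=0.08; AND[a·b] → w = 0.0488
R4 (z=-18.0): short=0.61, ¬full=1−0.08=0.92; AND[a·b] → w = 0.5612
Weighted average = (0.0800·-10.3 + 0.0610·-21.0 + 0.0488·-19.9 + 0.5612·-18.0) / (0.0800 + 0.0610 + 0.0488 + 0.5612)
  = -13.1777 / 0.7510 = -17.547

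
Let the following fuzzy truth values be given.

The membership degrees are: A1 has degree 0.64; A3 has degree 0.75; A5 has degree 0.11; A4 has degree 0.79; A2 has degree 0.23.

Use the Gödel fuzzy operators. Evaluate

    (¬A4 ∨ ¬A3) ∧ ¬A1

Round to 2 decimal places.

¬A4 = 1 − 0.79 = 0.21
¬A3 = 1 − 0.75 = 0.25
¬A4 ∨ ¬A3 = max(a, b) on (0.21, 0.25) = 0.25
¬A1 = 1 − 0.64 = 0.36
(¬A4 ∨ ¬A3) ∧ ¬A1 = min(a, b) on (0.25, 0.36) = 0.25

0.25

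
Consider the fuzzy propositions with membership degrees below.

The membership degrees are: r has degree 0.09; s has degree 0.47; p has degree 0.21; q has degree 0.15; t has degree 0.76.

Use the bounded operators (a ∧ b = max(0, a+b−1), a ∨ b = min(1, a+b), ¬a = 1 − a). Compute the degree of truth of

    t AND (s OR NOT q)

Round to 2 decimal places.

NOT q = 1 − 0.15 = 0.85
s OR NOT q = min(1, a+b) on (0.47, 0.85) = 1.00
t AND (s OR NOT q) = max(0, a+b−1) on (0.76, 1.00) = 0.76

0.76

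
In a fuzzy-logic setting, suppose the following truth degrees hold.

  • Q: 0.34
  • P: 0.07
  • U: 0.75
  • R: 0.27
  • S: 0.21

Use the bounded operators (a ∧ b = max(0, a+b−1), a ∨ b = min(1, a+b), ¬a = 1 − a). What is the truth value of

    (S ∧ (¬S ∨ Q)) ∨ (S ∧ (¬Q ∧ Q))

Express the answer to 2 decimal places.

¬S = 1 − 0.21 = 0.79
¬S ∨ Q = min(1, a+b) on (0.79, 0.34) = 1.00
S ∧ (¬S ∨ Q) = max(0, a+b−1) on (0.21, 1.00) = 0.21
¬Q = 1 − 0.34 = 0.66
¬Q ∧ Q = max(0, a+b−1) on (0.66, 0.34) = 0.00
S ∧ (¬Q ∧ Q) = max(0, a+b−1) on (0.21, 0.00) = 0.00
(S ∧ (¬S ∨ Q)) ∨ (S ∧ (¬Q ∧ Q)) = min(1, a+b) on (0.21, 0.00) = 0.21

0.21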